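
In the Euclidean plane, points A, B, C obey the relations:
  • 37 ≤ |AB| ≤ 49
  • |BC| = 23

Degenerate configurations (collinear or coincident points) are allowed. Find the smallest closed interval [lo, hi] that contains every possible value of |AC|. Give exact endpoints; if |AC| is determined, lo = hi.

|AC| ∈ [14, 72]  (≈ [14.0000, 72.0000])

|AB| ∈ [37, 49]
|BC| ∈ {23}
|AC| ∈ [14, 72]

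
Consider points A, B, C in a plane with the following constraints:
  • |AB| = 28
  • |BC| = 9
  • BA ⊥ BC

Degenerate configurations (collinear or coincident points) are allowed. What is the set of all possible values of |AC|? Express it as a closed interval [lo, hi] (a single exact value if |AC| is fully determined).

|AB| ∈ {28}
|BC| ∈ {9}
|AC| ∈ {√(865)}

|AC| = √(865)  (≈ 29.4109)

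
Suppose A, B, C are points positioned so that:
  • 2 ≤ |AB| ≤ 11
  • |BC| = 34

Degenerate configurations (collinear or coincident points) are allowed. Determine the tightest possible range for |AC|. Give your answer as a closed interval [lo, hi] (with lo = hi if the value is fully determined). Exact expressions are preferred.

|AB| ∈ [2, 11]
|BC| ∈ {34}
|AC| ∈ [23, 45]

|AC| ∈ [23, 45]  (≈ [23.0000, 45.0000])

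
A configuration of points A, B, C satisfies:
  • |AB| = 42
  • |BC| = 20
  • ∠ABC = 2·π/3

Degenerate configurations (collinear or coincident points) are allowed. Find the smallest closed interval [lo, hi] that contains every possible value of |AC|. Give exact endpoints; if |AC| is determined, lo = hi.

|AC| = 2·√(751)  (≈ 54.8088)

|AB| ∈ {42}
|BC| ∈ {20}
|AC| ∈ {2·√(751)}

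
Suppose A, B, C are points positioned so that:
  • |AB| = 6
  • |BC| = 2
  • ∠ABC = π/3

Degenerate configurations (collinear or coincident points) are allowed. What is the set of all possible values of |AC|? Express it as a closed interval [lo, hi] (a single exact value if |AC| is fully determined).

|AC| = 2·√(7)  (≈ 5.2915)

|AB| ∈ {6}
|BC| ∈ {2}
|AC| ∈ {2·√(7)}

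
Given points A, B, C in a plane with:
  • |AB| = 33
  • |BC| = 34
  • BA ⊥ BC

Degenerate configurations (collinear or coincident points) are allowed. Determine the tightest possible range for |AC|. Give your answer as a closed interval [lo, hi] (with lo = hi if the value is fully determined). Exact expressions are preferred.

|AB| ∈ {33}
|BC| ∈ {34}
|AC| ∈ {√(2245)}

|AC| = √(2245)  (≈ 47.3814)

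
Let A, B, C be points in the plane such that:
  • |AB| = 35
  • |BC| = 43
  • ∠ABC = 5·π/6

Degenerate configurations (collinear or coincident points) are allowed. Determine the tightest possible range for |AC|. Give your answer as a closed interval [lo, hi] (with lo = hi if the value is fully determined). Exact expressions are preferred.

|AB| ∈ {35}
|BC| ∈ {43}
|AC| ∈ {√(1505·√(3) + 3074)}

|AC| = √(1505·√(3) + 3074)  (≈ 75.3707)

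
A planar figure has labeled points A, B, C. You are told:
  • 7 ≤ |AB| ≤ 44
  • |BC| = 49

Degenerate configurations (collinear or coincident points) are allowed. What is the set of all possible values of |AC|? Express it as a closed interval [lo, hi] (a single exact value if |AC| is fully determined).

|AC| ∈ [5, 93]  (≈ [5.0000, 93.0000])

|AB| ∈ [7, 44]
|BC| ∈ {49}
|AC| ∈ [5, 93]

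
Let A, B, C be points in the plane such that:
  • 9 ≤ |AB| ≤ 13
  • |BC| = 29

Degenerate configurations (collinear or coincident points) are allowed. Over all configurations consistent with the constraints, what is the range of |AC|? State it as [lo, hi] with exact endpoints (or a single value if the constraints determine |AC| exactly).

|AB| ∈ [9, 13]
|BC| ∈ {29}
|AC| ∈ [16, 42]

|AC| ∈ [16, 42]  (≈ [16.0000, 42.0000])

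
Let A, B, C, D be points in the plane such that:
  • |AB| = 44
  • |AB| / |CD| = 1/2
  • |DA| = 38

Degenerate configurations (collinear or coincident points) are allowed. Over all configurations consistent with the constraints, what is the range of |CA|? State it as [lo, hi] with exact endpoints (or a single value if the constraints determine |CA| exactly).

|AB| ∈ {44}
|AD| ∈ {38}
|CD| ∈ {88}
|BD| ∈ [6, 82]
|AC| ∈ [50, 126]
|BC| ∈ [6, 170]

|CA| ∈ [50, 126]  (≈ [50.0000, 126.0000])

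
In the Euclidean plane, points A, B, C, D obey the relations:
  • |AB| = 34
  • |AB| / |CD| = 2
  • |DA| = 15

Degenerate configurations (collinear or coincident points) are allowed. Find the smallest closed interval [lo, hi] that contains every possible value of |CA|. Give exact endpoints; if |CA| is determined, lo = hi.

|CA| ∈ [2, 32]  (≈ [2.0000, 32.0000])

|AB| ∈ {34}
|AD| ∈ {15}
|CD| ∈ {17}
|BD| ∈ [19, 49]
|AC| ∈ [2, 32]
|BC| ∈ [2, 66]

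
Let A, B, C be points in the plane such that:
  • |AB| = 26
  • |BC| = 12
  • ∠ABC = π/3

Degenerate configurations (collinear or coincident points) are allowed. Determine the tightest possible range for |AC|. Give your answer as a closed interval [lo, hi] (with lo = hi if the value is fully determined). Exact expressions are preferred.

|AB| ∈ {26}
|BC| ∈ {12}
|AC| ∈ {2·√(127)}

|AC| = 2·√(127)  (≈ 22.5389)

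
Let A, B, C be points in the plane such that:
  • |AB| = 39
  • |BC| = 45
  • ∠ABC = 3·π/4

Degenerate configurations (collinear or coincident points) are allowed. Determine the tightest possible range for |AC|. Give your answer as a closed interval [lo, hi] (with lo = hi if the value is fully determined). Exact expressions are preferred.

|AB| ∈ {39}
|BC| ∈ {45}
|AC| ∈ {3·√(195·√(2) + 394)}

|AC| = 3·√(195·√(2) + 394)  (≈ 77.6398)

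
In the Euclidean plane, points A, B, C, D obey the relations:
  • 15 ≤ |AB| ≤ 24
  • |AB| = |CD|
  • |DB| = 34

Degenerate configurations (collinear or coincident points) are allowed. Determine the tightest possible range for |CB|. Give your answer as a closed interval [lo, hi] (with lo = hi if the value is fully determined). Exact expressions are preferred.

|AB| ∈ [15, 24]
|BD| ∈ {34}
|CD| ∈ [15, 24]
|AD| ∈ [10, 58]
|BC| ∈ [10, 58]
|AC| ∈ [0, 82]

|CB| ∈ [10, 58]  (≈ [10.0000, 58.0000])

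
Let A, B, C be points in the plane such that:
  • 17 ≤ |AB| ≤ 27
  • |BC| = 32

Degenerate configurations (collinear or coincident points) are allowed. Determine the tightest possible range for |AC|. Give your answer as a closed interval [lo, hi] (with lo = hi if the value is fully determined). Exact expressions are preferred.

|AC| ∈ [5, 59]  (≈ [5.0000, 59.0000])

|AB| ∈ [17, 27]
|BC| ∈ {32}
|AC| ∈ [5, 59]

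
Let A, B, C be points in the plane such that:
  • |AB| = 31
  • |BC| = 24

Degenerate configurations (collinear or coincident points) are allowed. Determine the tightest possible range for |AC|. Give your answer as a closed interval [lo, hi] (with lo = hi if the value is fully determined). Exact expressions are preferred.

|AC| ∈ [7, 55]  (≈ [7.0000, 55.0000])

|AB| ∈ {31}
|BC| ∈ {24}
|AC| ∈ [7, 55]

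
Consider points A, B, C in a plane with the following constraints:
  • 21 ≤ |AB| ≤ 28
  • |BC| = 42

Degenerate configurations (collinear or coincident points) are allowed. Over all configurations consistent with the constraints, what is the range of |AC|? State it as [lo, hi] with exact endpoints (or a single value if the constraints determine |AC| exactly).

|AC| ∈ [14, 70]  (≈ [14.0000, 70.0000])

|AB| ∈ [21, 28]
|BC| ∈ {42}
|AC| ∈ [14, 70]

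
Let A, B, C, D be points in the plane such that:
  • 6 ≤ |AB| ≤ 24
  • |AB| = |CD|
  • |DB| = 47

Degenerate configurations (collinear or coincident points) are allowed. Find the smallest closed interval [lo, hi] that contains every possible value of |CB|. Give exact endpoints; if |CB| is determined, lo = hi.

|AB| ∈ [6, 24]
|BD| ∈ {47}
|CD| ∈ [6, 24]
|AD| ∈ [23, 71]
|BC| ∈ [23, 71]
|AC| ∈ [0, 95]

|CB| ∈ [23, 71]  (≈ [23.0000, 71.0000])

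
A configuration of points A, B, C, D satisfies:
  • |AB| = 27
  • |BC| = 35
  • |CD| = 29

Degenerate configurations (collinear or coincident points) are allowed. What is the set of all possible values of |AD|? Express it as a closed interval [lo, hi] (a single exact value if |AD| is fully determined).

|AD| ∈ [0, 91]  (≈ [0.0000, 91.0000])

|AB| ∈ {27}
|BC| ∈ {35}
|CD| ∈ {29}
|AC| ∈ [8, 62]
|BD| ∈ [6, 64]
|AD| ∈ [0, 91]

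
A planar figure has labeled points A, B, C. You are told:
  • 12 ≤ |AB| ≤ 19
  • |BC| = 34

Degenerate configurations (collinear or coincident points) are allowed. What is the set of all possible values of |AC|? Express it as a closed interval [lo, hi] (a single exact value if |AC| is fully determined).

|AC| ∈ [15, 53]  (≈ [15.0000, 53.0000])

|AB| ∈ [12, 19]
|BC| ∈ {34}
|AC| ∈ [15, 53]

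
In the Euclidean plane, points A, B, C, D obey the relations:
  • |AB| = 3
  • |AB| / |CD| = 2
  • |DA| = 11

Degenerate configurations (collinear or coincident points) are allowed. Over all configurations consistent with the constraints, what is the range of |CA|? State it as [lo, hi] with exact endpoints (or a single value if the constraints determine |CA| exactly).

|AB| ∈ {3}
|AD| ∈ {11}
|CD| ∈ {3/2}
|BD| ∈ [8, 14]
|AC| ∈ [19/2, 25/2]
|BC| ∈ [13/2, 31/2]

|CA| ∈ [19/2, 25/2]  (≈ [9.5000, 12.5000])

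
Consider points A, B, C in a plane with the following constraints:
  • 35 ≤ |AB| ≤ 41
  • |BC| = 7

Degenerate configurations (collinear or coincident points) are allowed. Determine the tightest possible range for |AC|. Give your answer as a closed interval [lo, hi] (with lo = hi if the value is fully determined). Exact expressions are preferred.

|AC| ∈ [28, 48]  (≈ [28.0000, 48.0000])

|AB| ∈ [35, 41]
|BC| ∈ {7}
|AC| ∈ [28, 48]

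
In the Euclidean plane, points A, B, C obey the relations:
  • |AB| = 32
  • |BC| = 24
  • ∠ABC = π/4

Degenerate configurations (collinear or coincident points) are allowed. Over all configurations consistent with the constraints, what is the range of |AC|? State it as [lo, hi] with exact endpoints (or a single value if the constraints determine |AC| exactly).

|AB| ∈ {32}
|BC| ∈ {24}
|AC| ∈ {8·√(25 - 12·√(2))}

|AC| = 8·√(25 - 12·√(2))  (≈ 22.6690)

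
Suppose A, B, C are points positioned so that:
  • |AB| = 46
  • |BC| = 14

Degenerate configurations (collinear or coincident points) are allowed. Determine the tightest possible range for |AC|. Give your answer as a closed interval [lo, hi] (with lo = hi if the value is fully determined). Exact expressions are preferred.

|AB| ∈ {46}
|BC| ∈ {14}
|AC| ∈ [32, 60]

|AC| ∈ [32, 60]  (≈ [32.0000, 60.0000])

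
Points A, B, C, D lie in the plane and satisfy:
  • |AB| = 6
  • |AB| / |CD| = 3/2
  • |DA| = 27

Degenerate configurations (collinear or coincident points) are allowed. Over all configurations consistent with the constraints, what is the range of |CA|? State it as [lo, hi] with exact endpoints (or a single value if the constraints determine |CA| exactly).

|CA| ∈ [23, 31]  (≈ [23.0000, 31.0000])

|AB| ∈ {6}
|AD| ∈ {27}
|CD| ∈ {4}
|BD| ∈ [21, 33]
|AC| ∈ [23, 31]
|BC| ∈ [17, 37]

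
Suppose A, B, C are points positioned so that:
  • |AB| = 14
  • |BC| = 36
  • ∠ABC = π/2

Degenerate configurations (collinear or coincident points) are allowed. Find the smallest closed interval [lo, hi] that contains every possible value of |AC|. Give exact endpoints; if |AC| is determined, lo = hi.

|AC| = 2·√(373)  (≈ 38.6264)

|AB| ∈ {14}
|BC| ∈ {36}
|AC| ∈ {2·√(373)}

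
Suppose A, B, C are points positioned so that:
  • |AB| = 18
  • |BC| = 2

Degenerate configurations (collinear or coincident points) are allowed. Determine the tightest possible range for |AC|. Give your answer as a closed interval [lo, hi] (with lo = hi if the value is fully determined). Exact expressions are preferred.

|AC| ∈ [16, 20]  (≈ [16.0000, 20.0000])

|AB| ∈ {18}
|BC| ∈ {2}
|AC| ∈ [16, 20]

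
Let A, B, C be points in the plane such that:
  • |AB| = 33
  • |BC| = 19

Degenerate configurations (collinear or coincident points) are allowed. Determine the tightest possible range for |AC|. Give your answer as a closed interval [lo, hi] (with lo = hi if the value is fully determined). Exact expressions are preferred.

|AB| ∈ {33}
|BC| ∈ {19}
|AC| ∈ [14, 52]

|AC| ∈ [14, 52]  (≈ [14.0000, 52.0000])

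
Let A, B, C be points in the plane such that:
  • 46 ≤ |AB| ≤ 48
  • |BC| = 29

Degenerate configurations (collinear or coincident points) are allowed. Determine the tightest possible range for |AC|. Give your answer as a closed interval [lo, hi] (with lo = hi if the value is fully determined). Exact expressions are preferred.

|AB| ∈ [46, 48]
|BC| ∈ {29}
|AC| ∈ [17, 77]

|AC| ∈ [17, 77]  (≈ [17.0000, 77.0000])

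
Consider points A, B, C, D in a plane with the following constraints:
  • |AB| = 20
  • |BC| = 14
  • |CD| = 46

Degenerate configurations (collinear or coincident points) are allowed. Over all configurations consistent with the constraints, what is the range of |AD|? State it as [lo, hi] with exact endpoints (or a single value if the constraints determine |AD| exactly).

|AB| ∈ {20}
|BC| ∈ {14}
|CD| ∈ {46}
|AC| ∈ [6, 34]
|BD| ∈ [32, 60]
|AD| ∈ [12, 80]

|AD| ∈ [12, 80]  (≈ [12.0000, 80.0000])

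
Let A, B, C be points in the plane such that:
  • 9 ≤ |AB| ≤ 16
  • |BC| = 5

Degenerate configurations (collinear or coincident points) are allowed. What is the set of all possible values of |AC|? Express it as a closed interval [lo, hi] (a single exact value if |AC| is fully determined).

|AB| ∈ [9, 16]
|BC| ∈ {5}
|AC| ∈ [4, 21]

|AC| ∈ [4, 21]  (≈ [4.0000, 21.0000])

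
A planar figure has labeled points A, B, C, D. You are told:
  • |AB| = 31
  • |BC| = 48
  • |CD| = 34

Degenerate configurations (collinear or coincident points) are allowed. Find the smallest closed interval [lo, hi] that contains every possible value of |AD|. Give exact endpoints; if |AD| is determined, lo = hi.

|AD| ∈ [0, 113]  (≈ [0.0000, 113.0000])

|AB| ∈ {31}
|BC| ∈ {48}
|CD| ∈ {34}
|AC| ∈ [17, 79]
|BD| ∈ [14, 82]
|AD| ∈ [0, 113]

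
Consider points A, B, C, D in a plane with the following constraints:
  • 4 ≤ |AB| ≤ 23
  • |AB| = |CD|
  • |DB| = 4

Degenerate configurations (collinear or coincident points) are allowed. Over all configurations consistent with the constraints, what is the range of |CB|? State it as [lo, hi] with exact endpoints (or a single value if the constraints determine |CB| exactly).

|CB| ∈ [0, 27]  (≈ [0.0000, 27.0000])

|AB| ∈ [4, 23]
|BD| ∈ {4}
|CD| ∈ [4, 23]
|AD| ∈ [0, 27]
|BC| ∈ [0, 27]
|AC| ∈ [0, 50]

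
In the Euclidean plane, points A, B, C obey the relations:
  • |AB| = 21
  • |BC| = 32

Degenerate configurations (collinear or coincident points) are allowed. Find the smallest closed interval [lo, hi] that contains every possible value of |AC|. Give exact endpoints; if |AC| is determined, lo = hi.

|AB| ∈ {21}
|BC| ∈ {32}
|AC| ∈ [11, 53]

|AC| ∈ [11, 53]  (≈ [11.0000, 53.0000])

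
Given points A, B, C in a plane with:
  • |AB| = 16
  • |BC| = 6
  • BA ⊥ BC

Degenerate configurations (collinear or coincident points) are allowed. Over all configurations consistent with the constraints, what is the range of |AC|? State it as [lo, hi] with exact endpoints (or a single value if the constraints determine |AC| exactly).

|AB| ∈ {16}
|BC| ∈ {6}
|AC| ∈ {2·√(73)}

|AC| = 2·√(73)  (≈ 17.0880)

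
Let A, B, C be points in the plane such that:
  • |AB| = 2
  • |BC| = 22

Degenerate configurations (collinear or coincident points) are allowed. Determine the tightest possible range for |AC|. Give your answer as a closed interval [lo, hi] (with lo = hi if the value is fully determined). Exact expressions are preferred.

|AC| ∈ [20, 24]  (≈ [20.0000, 24.0000])

|AB| ∈ {2}
|BC| ∈ {22}
|AC| ∈ [20, 24]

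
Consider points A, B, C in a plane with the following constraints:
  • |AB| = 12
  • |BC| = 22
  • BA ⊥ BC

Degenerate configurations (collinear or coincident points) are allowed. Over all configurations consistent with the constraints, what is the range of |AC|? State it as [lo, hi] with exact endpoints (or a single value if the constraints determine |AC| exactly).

|AB| ∈ {12}
|BC| ∈ {22}
|AC| ∈ {2·√(157)}

|AC| = 2·√(157)  (≈ 25.0599)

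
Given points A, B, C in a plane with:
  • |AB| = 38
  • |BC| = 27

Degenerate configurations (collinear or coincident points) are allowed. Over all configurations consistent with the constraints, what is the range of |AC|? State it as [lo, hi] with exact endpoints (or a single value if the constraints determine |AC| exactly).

|AB| ∈ {38}
|BC| ∈ {27}
|AC| ∈ [11, 65]

|AC| ∈ [11, 65]  (≈ [11.0000, 65.0000])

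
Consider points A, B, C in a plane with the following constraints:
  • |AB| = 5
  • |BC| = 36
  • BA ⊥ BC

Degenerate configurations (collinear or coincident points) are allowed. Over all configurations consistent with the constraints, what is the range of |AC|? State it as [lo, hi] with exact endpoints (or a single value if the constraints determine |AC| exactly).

|AB| ∈ {5}
|BC| ∈ {36}
|AC| ∈ {√(1321)}

|AC| = √(1321)  (≈ 36.3456)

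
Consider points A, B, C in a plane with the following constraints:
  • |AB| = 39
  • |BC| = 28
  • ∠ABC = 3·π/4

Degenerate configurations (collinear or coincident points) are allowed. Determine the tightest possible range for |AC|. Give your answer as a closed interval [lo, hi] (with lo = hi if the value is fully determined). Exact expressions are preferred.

|AC| = √(1092·√(2) + 2305)  (≈ 62.0429)

|AB| ∈ {39}
|BC| ∈ {28}
|AC| ∈ {√(1092·√(2) + 2305)}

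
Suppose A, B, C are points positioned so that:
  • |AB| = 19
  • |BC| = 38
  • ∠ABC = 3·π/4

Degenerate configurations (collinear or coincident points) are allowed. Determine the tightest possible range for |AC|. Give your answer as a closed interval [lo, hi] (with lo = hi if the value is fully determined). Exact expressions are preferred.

|AC| = 19·√(2·√(2) + 5)  (≈ 53.1607)

|AB| ∈ {19}
|BC| ∈ {38}
|AC| ∈ {19·√(2·√(2) + 5)}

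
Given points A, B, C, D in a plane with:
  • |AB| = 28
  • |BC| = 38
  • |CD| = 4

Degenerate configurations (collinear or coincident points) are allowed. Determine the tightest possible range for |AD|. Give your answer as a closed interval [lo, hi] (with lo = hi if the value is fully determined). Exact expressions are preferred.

|AD| ∈ [6, 70]  (≈ [6.0000, 70.0000])

|AB| ∈ {28}
|BC| ∈ {38}
|CD| ∈ {4}
|AC| ∈ [10, 66]
|BD| ∈ [34, 42]
|AD| ∈ [6, 70]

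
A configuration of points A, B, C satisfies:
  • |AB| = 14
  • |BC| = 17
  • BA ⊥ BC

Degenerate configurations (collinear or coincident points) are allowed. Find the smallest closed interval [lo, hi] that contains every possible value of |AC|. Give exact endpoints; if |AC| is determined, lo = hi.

|AB| ∈ {14}
|BC| ∈ {17}
|AC| ∈ {√(485)}

|AC| = √(485)  (≈ 22.0227)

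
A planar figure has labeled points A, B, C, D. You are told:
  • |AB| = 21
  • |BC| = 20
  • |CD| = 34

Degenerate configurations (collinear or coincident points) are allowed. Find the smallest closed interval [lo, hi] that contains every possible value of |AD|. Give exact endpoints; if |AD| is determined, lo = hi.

|AB| ∈ {21}
|BC| ∈ {20}
|CD| ∈ {34}
|AC| ∈ [1, 41]
|BD| ∈ [14, 54]
|AD| ∈ [0, 75]

|AD| ∈ [0, 75]  (≈ [0.0000, 75.0000])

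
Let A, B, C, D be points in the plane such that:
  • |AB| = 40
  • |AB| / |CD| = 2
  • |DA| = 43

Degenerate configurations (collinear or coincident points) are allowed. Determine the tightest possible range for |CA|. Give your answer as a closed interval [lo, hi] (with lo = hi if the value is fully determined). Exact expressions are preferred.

|AB| ∈ {40}
|AD| ∈ {43}
|CD| ∈ {20}
|BD| ∈ [3, 83]
|AC| ∈ [23, 63]
|BC| ∈ [0, 103]

|CA| ∈ [23, 63]  (≈ [23.0000, 63.0000])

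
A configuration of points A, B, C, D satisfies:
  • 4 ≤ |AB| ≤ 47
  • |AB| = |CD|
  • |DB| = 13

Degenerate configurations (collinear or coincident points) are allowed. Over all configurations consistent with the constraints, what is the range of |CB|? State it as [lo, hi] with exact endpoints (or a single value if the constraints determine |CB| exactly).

|CB| ∈ [0, 60]  (≈ [0.0000, 60.0000])

|AB| ∈ [4, 47]
|BD| ∈ {13}
|CD| ∈ [4, 47]
|AD| ∈ [0, 60]
|BC| ∈ [0, 60]
|AC| ∈ [0, 107]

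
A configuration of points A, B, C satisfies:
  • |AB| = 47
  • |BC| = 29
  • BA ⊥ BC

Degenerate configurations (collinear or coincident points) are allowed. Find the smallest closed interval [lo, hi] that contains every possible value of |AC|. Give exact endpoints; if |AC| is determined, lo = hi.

|AB| ∈ {47}
|BC| ∈ {29}
|AC| ∈ {5·√(122)}

|AC| = 5·√(122)  (≈ 55.2268)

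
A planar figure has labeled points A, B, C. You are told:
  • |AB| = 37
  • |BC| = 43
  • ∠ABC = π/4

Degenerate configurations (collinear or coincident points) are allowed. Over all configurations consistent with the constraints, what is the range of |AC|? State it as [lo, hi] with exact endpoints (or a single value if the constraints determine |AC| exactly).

|AB| ∈ {37}
|BC| ∈ {43}
|AC| ∈ {√(3218 - 1591·√(2))}

|AC| = √(3218 - 1591·√(2))  (≈ 31.1125)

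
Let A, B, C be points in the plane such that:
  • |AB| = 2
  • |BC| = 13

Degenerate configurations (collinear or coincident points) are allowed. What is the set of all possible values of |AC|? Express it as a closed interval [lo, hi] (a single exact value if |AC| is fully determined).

|AC| ∈ [11, 15]  (≈ [11.0000, 15.0000])

|AB| ∈ {2}
|BC| ∈ {13}
|AC| ∈ [11, 15]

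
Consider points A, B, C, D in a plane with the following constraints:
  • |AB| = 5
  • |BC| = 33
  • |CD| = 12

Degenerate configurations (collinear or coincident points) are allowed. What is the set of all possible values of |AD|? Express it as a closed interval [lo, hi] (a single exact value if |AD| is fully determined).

|AB| ∈ {5}
|BC| ∈ {33}
|CD| ∈ {12}
|AC| ∈ [28, 38]
|BD| ∈ [21, 45]
|AD| ∈ [16, 50]

|AD| ∈ [16, 50]  (≈ [16.0000, 50.0000])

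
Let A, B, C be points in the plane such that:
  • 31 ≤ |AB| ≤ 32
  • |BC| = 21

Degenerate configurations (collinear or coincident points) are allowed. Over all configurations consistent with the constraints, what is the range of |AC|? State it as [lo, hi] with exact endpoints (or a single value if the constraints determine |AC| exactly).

|AB| ∈ [31, 32]
|BC| ∈ {21}
|AC| ∈ [10, 53]

|AC| ∈ [10, 53]  (≈ [10.0000, 53.0000])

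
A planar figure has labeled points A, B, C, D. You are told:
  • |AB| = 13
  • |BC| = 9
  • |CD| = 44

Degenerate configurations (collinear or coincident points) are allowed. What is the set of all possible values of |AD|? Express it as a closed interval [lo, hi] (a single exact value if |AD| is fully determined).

|AD| ∈ [22, 66]  (≈ [22.0000, 66.0000])

|AB| ∈ {13}
|BC| ∈ {9}
|CD| ∈ {44}
|AC| ∈ [4, 22]
|BD| ∈ [35, 53]
|AD| ∈ [22, 66]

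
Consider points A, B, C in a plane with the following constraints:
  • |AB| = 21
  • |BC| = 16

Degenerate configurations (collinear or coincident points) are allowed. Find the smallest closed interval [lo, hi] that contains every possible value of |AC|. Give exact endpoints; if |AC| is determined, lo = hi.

|AC| ∈ [5, 37]  (≈ [5.0000, 37.0000])

|AB| ∈ {21}
|BC| ∈ {16}
|AC| ∈ [5, 37]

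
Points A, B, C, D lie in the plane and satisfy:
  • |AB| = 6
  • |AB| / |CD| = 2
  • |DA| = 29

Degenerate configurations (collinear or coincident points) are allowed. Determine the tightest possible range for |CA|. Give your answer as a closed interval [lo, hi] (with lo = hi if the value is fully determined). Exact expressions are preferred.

|CA| ∈ [26, 32]  (≈ [26.0000, 32.0000])

|AB| ∈ {6}
|AD| ∈ {29}
|CD| ∈ {3}
|BD| ∈ [23, 35]
|AC| ∈ [26, 32]
|BC| ∈ [20, 38]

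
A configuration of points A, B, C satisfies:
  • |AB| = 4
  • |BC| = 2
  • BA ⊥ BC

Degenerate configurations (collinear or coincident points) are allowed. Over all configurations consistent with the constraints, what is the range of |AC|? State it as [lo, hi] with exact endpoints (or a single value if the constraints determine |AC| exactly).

|AC| = 2·√(5)  (≈ 4.4721)

|AB| ∈ {4}
|BC| ∈ {2}
|AC| ∈ {2·√(5)}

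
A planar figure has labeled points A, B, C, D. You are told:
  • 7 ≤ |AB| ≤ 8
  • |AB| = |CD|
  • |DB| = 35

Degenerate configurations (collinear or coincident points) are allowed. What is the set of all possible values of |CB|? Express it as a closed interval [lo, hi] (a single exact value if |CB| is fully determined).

|AB| ∈ [7, 8]
|BD| ∈ {35}
|CD| ∈ [7, 8]
|AD| ∈ [27, 43]
|BC| ∈ [27, 43]
|AC| ∈ [19, 51]

|CB| ∈ [27, 43]  (≈ [27.0000, 43.0000])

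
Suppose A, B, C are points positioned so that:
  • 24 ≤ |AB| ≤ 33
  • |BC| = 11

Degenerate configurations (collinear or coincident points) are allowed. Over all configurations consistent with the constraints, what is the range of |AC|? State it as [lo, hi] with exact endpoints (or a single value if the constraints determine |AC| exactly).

|AB| ∈ [24, 33]
|BC| ∈ {11}
|AC| ∈ [13, 44]

|AC| ∈ [13, 44]  (≈ [13.0000, 44.0000])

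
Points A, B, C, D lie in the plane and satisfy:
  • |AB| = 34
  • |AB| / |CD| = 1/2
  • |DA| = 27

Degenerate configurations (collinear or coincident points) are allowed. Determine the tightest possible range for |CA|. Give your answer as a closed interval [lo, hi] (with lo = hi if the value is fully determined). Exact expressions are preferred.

|CA| ∈ [41, 95]  (≈ [41.0000, 95.0000])

|AB| ∈ {34}
|AD| ∈ {27}
|CD| ∈ {68}
|BD| ∈ [7, 61]
|AC| ∈ [41, 95]
|BC| ∈ [7, 129]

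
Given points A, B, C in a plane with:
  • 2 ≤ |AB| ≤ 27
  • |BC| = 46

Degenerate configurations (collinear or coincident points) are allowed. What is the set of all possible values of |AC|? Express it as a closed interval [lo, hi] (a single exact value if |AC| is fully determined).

|AC| ∈ [19, 73]  (≈ [19.0000, 73.0000])

|AB| ∈ [2, 27]
|BC| ∈ {46}
|AC| ∈ [19, 73]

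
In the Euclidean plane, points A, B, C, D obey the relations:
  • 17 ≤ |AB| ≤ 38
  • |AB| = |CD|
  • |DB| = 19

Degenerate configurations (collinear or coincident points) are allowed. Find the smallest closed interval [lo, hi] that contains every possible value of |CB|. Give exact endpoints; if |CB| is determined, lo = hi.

|AB| ∈ [17, 38]
|BD| ∈ {19}
|CD| ∈ [17, 38]
|AD| ∈ [0, 57]
|BC| ∈ [0, 57]
|AC| ∈ [0, 95]

|CB| ∈ [0, 57]  (≈ [0.0000, 57.0000])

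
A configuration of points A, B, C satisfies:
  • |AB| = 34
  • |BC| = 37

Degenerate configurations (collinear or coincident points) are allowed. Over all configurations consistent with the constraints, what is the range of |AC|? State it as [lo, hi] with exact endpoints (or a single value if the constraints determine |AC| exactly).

|AB| ∈ {34}
|BC| ∈ {37}
|AC| ∈ [3, 71]

|AC| ∈ [3, 71]  (≈ [3.0000, 71.0000])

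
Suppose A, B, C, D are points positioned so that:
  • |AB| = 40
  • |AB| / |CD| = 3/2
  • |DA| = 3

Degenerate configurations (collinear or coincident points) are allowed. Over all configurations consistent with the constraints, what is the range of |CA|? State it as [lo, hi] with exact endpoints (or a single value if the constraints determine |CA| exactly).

|AB| ∈ {40}
|AD| ∈ {3}
|CD| ∈ {80/3}
|BD| ∈ [37, 43]
|AC| ∈ [71/3, 89/3]
|BC| ∈ [31/3, 209/3]

|CA| ∈ [71/3, 89/3]  (≈ [23.6667, 29.6667])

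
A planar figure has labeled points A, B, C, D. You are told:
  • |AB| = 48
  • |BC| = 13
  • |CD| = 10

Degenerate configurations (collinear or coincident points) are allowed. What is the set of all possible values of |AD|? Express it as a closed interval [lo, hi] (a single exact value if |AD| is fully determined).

|AD| ∈ [25, 71]  (≈ [25.0000, 71.0000])

|AB| ∈ {48}
|BC| ∈ {13}
|CD| ∈ {10}
|AC| ∈ [35, 61]
|BD| ∈ [3, 23]
|AD| ∈ [25, 71]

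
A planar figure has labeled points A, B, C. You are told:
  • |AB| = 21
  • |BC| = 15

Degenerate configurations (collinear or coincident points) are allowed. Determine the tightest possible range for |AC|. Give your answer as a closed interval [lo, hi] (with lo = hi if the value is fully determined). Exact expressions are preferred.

|AB| ∈ {21}
|BC| ∈ {15}
|AC| ∈ [6, 36]

|AC| ∈ [6, 36]  (≈ [6.0000, 36.0000])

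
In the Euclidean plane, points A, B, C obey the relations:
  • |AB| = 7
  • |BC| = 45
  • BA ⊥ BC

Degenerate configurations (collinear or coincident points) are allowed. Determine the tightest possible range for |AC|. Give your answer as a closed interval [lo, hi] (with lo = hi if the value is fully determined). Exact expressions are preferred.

|AB| ∈ {7}
|BC| ∈ {45}
|AC| ∈ {√(2074)}

|AC| = √(2074)  (≈ 45.5412)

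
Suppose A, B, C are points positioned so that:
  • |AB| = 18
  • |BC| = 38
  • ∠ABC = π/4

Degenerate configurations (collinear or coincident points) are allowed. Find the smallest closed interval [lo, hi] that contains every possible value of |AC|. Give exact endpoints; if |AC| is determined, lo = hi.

|AB| ∈ {18}
|BC| ∈ {38}
|AC| ∈ {2·√(442 - 171·√(2))}

|AC| = 2·√(442 - 171·√(2))  (≈ 28.2963)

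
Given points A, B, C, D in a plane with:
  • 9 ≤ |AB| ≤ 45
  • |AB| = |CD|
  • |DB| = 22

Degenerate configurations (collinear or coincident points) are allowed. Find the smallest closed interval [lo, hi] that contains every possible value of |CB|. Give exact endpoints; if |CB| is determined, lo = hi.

|AB| ∈ [9, 45]
|BD| ∈ {22}
|CD| ∈ [9, 45]
|AD| ∈ [0, 67]
|BC| ∈ [0, 67]
|AC| ∈ [0, 112]

|CB| ∈ [0, 67]  (≈ [0.0000, 67.0000])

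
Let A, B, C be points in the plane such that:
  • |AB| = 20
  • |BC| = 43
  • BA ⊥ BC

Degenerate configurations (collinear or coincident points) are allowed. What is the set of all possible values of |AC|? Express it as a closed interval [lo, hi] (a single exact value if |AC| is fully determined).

|AB| ∈ {20}
|BC| ∈ {43}
|AC| ∈ {√(2249)}

|AC| = √(2249)  (≈ 47.4236)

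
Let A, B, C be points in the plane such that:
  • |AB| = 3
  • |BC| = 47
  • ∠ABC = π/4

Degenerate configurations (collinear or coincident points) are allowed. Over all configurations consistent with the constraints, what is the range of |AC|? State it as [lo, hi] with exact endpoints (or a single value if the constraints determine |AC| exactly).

|AC| = √(2218 - 141·√(2))  (≈ 44.9288)

|AB| ∈ {3}
|BC| ∈ {47}
|AC| ∈ {√(2218 - 141·√(2))}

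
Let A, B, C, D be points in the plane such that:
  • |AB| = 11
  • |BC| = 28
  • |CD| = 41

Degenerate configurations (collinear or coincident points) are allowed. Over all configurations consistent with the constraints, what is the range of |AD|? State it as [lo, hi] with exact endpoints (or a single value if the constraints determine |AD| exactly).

|AD| ∈ [2, 80]  (≈ [2.0000, 80.0000])

|AB| ∈ {11}
|BC| ∈ {28}
|CD| ∈ {41}
|AC| ∈ [17, 39]
|BD| ∈ [13, 69]
|AD| ∈ [2, 80]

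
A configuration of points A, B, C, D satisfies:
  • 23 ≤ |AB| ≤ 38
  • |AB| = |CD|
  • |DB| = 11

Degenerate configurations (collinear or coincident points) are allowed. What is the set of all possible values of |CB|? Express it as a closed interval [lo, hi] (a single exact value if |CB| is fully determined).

|AB| ∈ [23, 38]
|BD| ∈ {11}
|CD| ∈ [23, 38]
|AD| ∈ [12, 49]
|BC| ∈ [12, 49]
|AC| ∈ [0, 87]

|CB| ∈ [12, 49]  (≈ [12.0000, 49.0000])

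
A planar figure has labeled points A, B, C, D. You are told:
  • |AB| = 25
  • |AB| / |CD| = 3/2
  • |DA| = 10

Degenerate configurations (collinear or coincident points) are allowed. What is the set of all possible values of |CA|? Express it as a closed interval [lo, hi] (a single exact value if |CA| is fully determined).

|CA| ∈ [20/3, 80/3]  (≈ [6.6667, 26.6667])

|AB| ∈ {25}
|AD| ∈ {10}
|CD| ∈ {50/3}
|BD| ∈ [15, 35]
|AC| ∈ [20/3, 80/3]
|BC| ∈ [0, 155/3]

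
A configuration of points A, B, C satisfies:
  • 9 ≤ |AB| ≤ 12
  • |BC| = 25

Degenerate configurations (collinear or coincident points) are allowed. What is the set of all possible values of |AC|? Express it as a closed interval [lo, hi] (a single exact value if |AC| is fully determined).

|AB| ∈ [9, 12]
|BC| ∈ {25}
|AC| ∈ [13, 37]

|AC| ∈ [13, 37]  (≈ [13.0000, 37.0000])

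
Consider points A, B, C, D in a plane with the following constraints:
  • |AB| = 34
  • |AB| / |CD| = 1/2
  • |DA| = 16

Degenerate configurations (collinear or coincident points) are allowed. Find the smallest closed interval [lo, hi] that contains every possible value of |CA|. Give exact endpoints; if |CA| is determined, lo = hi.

|CA| ∈ [52, 84]  (≈ [52.0000, 84.0000])

|AB| ∈ {34}
|AD| ∈ {16}
|CD| ∈ {68}
|BD| ∈ [18, 50]
|AC| ∈ [52, 84]
|BC| ∈ [18, 118]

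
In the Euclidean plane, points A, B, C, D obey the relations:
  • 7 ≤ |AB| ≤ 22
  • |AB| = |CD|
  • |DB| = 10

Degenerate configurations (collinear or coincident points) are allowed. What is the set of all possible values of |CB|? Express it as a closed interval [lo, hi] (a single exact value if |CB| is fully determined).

|AB| ∈ [7, 22]
|BD| ∈ {10}
|CD| ∈ [7, 22]
|AD| ∈ [0, 32]
|BC| ∈ [0, 32]
|AC| ∈ [0, 54]

|CB| ∈ [0, 32]  (≈ [0.0000, 32.0000])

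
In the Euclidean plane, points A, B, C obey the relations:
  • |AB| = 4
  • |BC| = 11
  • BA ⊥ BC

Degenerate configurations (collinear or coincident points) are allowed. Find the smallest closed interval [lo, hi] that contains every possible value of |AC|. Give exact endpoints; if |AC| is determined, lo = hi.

|AC| = √(137)  (≈ 11.7047)

|AB| ∈ {4}
|BC| ∈ {11}
|AC| ∈ {√(137)}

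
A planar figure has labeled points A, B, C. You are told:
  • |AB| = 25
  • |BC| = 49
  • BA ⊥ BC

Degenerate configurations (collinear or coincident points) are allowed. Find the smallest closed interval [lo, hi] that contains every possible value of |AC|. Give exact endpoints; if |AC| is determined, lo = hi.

|AC| = √(3026)  (≈ 55.0091)

|AB| ∈ {25}
|BC| ∈ {49}
|AC| ∈ {√(3026)}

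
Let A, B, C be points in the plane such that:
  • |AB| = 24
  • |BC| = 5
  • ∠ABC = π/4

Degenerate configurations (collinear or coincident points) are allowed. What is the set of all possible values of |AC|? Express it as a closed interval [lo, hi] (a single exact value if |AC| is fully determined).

|AB| ∈ {24}
|BC| ∈ {5}
|AC| ∈ {√(601 - 120·√(2))}

|AC| = √(601 - 120·√(2))  (≈ 20.7676)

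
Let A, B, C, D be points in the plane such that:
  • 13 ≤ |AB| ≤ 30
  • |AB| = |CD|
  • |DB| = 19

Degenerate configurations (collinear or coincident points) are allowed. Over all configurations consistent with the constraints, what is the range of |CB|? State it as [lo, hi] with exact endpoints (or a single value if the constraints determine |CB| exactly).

|AB| ∈ [13, 30]
|BD| ∈ {19}
|CD| ∈ [13, 30]
|AD| ∈ [0, 49]
|BC| ∈ [0, 49]
|AC| ∈ [0, 79]

|CB| ∈ [0, 49]  (≈ [0.0000, 49.0000])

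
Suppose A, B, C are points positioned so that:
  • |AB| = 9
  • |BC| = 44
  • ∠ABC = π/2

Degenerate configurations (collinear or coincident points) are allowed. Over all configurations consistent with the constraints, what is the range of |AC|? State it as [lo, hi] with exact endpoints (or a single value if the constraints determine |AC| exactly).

|AB| ∈ {9}
|BC| ∈ {44}
|AC| ∈ {√(2017)}

|AC| = √(2017)  (≈ 44.9110)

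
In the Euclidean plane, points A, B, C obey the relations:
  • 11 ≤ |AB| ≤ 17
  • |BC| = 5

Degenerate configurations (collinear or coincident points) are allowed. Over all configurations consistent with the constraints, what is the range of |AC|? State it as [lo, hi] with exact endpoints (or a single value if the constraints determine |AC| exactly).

|AB| ∈ [11, 17]
|BC| ∈ {5}
|AC| ∈ [6, 22]

|AC| ∈ [6, 22]  (≈ [6.0000, 22.0000])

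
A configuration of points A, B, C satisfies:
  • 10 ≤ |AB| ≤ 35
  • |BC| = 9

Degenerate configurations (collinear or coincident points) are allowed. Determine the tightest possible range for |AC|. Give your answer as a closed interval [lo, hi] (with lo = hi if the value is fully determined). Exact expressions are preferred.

|AC| ∈ [1, 44]  (≈ [1.0000, 44.0000])

|AB| ∈ [10, 35]
|BC| ∈ {9}
|AC| ∈ [1, 44]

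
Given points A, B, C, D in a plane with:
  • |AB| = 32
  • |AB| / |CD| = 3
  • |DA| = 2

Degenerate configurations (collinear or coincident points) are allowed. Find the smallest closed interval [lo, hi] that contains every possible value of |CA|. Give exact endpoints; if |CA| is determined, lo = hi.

|CA| ∈ [26/3, 38/3]  (≈ [8.6667, 12.6667])

|AB| ∈ {32}
|AD| ∈ {2}
|CD| ∈ {32/3}
|BD| ∈ [30, 34]
|AC| ∈ [26/3, 38/3]
|BC| ∈ [58/3, 134/3]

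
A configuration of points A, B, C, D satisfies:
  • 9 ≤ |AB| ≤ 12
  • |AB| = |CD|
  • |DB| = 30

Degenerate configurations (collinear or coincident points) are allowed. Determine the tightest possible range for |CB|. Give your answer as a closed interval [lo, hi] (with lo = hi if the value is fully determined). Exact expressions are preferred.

|AB| ∈ [9, 12]
|BD| ∈ {30}
|CD| ∈ [9, 12]
|AD| ∈ [18, 42]
|BC| ∈ [18, 42]
|AC| ∈ [6, 54]

|CB| ∈ [18, 42]  (≈ [18.0000, 42.0000])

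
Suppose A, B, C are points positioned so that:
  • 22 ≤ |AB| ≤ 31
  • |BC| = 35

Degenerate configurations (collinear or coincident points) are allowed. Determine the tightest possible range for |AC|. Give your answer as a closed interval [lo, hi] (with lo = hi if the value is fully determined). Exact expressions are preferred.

|AB| ∈ [22, 31]
|BC| ∈ {35}
|AC| ∈ [4, 66]

|AC| ∈ [4, 66]  (≈ [4.0000, 66.0000])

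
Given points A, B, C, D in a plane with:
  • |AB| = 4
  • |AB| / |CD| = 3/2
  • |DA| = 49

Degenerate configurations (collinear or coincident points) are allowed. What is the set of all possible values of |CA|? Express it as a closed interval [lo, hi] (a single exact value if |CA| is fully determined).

|CA| ∈ [139/3, 155/3]  (≈ [46.3333, 51.6667])

|AB| ∈ {4}
|AD| ∈ {49}
|CD| ∈ {8/3}
|BD| ∈ [45, 53]
|AC| ∈ [139/3, 155/3]
|BC| ∈ [127/3, 167/3]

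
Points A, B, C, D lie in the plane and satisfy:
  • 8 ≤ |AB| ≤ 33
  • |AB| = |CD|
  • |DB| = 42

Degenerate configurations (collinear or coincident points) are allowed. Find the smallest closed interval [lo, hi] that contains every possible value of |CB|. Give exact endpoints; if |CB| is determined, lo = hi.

|CB| ∈ [9, 75]  (≈ [9.0000, 75.0000])

|AB| ∈ [8, 33]
|BD| ∈ {42}
|CD| ∈ [8, 33]
|AD| ∈ [9, 75]
|BC| ∈ [9, 75]
|AC| ∈ [0, 108]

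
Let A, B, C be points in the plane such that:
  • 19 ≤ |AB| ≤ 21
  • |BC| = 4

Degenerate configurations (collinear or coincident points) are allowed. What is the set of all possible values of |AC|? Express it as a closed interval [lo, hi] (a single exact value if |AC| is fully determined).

|AB| ∈ [19, 21]
|BC| ∈ {4}
|AC| ∈ [15, 25]

|AC| ∈ [15, 25]  (≈ [15.0000, 25.0000])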